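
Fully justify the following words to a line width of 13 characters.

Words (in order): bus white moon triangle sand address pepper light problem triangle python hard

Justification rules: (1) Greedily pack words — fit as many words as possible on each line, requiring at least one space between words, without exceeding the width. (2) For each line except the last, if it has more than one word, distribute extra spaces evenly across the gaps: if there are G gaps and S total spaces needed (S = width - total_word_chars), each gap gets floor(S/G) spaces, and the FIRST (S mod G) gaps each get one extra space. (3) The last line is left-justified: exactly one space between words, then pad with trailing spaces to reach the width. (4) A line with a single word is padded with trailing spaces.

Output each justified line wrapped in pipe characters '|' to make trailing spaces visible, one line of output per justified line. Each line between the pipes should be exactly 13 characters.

Line 1: ['bus', 'white'] (min_width=9, slack=4)
Line 2: ['moon', 'triangle'] (min_width=13, slack=0)
Line 3: ['sand', 'address'] (min_width=12, slack=1)
Line 4: ['pepper', 'light'] (min_width=12, slack=1)
Line 5: ['problem'] (min_width=7, slack=6)
Line 6: ['triangle'] (min_width=8, slack=5)
Line 7: ['python', 'hard'] (min_width=11, slack=2)

Answer: |bus     white|
|moon triangle|
|sand  address|
|pepper  light|
|problem      |
|triangle     |
|python hard  |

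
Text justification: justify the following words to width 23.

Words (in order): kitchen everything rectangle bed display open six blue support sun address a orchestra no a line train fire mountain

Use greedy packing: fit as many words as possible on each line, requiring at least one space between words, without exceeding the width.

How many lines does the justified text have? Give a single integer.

Line 1: ['kitchen', 'everything'] (min_width=18, slack=5)
Line 2: ['rectangle', 'bed', 'display'] (min_width=21, slack=2)
Line 3: ['open', 'six', 'blue', 'support'] (min_width=21, slack=2)
Line 4: ['sun', 'address', 'a', 'orchestra'] (min_width=23, slack=0)
Line 5: ['no', 'a', 'line', 'train', 'fire'] (min_width=20, slack=3)
Line 6: ['mountain'] (min_width=8, slack=15)
Total lines: 6

Answer: 6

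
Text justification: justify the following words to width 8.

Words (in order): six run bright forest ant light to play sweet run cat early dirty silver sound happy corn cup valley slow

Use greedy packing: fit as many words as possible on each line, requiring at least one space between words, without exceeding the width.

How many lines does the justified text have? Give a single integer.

Line 1: ['six', 'run'] (min_width=7, slack=1)
Line 2: ['bright'] (min_width=6, slack=2)
Line 3: ['forest'] (min_width=6, slack=2)
Line 4: ['ant'] (min_width=3, slack=5)
Line 5: ['light', 'to'] (min_width=8, slack=0)
Line 6: ['play'] (min_width=4, slack=4)
Line 7: ['sweet'] (min_width=5, slack=3)
Line 8: ['run', 'cat'] (min_width=7, slack=1)
Line 9: ['early'] (min_width=5, slack=3)
Line 10: ['dirty'] (min_width=5, slack=3)
Line 11: ['silver'] (min_width=6, slack=2)
Line 12: ['sound'] (min_width=5, slack=3)
Line 13: ['happy'] (min_width=5, slack=3)
Line 14: ['corn', 'cup'] (min_width=8, slack=0)
Line 15: ['valley'] (min_width=6, slack=2)
Line 16: ['slow'] (min_width=4, slack=4)
Total lines: 16

Answer: 16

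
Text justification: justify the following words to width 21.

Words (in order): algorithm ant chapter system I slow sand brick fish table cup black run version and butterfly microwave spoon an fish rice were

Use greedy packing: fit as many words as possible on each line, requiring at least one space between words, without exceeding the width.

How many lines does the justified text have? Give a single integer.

Answer: 7

Derivation:
Line 1: ['algorithm', 'ant', 'chapter'] (min_width=21, slack=0)
Line 2: ['system', 'I', 'slow', 'sand'] (min_width=18, slack=3)
Line 3: ['brick', 'fish', 'table', 'cup'] (min_width=20, slack=1)
Line 4: ['black', 'run', 'version', 'and'] (min_width=21, slack=0)
Line 5: ['butterfly', 'microwave'] (min_width=19, slack=2)
Line 6: ['spoon', 'an', 'fish', 'rice'] (min_width=18, slack=3)
Line 7: ['were'] (min_width=4, slack=17)
Total lines: 7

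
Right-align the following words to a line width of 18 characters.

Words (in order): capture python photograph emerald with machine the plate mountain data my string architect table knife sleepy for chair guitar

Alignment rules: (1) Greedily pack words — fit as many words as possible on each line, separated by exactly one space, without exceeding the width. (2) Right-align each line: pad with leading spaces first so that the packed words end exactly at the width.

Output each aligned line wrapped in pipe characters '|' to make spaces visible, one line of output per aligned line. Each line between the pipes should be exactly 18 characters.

Answer: |    capture python|
|photograph emerald|
|  with machine the|
|    plate mountain|
|    data my string|
|   architect table|
|  knife sleepy for|
|      chair guitar|

Derivation:
Line 1: ['capture', 'python'] (min_width=14, slack=4)
Line 2: ['photograph', 'emerald'] (min_width=18, slack=0)
Line 3: ['with', 'machine', 'the'] (min_width=16, slack=2)
Line 4: ['plate', 'mountain'] (min_width=14, slack=4)
Line 5: ['data', 'my', 'string'] (min_width=14, slack=4)
Line 6: ['architect', 'table'] (min_width=15, slack=3)
Line 7: ['knife', 'sleepy', 'for'] (min_width=16, slack=2)
Line 8: ['chair', 'guitar'] (min_width=12, slack=6)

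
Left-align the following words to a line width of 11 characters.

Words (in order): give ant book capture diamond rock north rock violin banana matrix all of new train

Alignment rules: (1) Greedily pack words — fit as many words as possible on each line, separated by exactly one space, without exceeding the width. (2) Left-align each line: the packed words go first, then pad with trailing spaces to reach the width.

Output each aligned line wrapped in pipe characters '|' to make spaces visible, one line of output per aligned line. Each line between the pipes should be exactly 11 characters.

Line 1: ['give', 'ant'] (min_width=8, slack=3)
Line 2: ['book'] (min_width=4, slack=7)
Line 3: ['capture'] (min_width=7, slack=4)
Line 4: ['diamond'] (min_width=7, slack=4)
Line 5: ['rock', 'north'] (min_width=10, slack=1)
Line 6: ['rock', 'violin'] (min_width=11, slack=0)
Line 7: ['banana'] (min_width=6, slack=5)
Line 8: ['matrix', 'all'] (min_width=10, slack=1)
Line 9: ['of', 'new'] (min_width=6, slack=5)
Line 10: ['train'] (min_width=5, slack=6)

Answer: |give ant   |
|book       |
|capture    |
|diamond    |
|rock north |
|rock violin|
|banana     |
|matrix all |
|of new     |
|train      |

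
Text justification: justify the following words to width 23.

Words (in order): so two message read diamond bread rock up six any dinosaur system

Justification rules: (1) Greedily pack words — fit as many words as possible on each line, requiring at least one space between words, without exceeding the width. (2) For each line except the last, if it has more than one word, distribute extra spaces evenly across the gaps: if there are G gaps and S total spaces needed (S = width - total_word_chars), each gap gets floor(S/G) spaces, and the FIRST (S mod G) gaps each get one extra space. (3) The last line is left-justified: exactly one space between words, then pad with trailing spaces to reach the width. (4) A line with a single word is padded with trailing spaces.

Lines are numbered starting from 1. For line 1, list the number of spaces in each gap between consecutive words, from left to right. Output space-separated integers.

Answer: 3 2 2

Derivation:
Line 1: ['so', 'two', 'message', 'read'] (min_width=19, slack=4)
Line 2: ['diamond', 'bread', 'rock', 'up'] (min_width=21, slack=2)
Line 3: ['six', 'any', 'dinosaur', 'system'] (min_width=23, slack=0)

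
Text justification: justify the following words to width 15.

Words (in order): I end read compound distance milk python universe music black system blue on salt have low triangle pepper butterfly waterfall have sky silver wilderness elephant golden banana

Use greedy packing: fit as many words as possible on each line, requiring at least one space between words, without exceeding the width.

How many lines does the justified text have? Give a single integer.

Line 1: ['I', 'end', 'read'] (min_width=10, slack=5)
Line 2: ['compound'] (min_width=8, slack=7)
Line 3: ['distance', 'milk'] (min_width=13, slack=2)
Line 4: ['python', 'universe'] (min_width=15, slack=0)
Line 5: ['music', 'black'] (min_width=11, slack=4)
Line 6: ['system', 'blue', 'on'] (min_width=14, slack=1)
Line 7: ['salt', 'have', 'low'] (min_width=13, slack=2)
Line 8: ['triangle', 'pepper'] (min_width=15, slack=0)
Line 9: ['butterfly'] (min_width=9, slack=6)
Line 10: ['waterfall', 'have'] (min_width=14, slack=1)
Line 11: ['sky', 'silver'] (min_width=10, slack=5)
Line 12: ['wilderness'] (min_width=10, slack=5)
Line 13: ['elephant', 'golden'] (min_width=15, slack=0)
Line 14: ['banana'] (min_width=6, slack=9)
Total lines: 14

Answer: 14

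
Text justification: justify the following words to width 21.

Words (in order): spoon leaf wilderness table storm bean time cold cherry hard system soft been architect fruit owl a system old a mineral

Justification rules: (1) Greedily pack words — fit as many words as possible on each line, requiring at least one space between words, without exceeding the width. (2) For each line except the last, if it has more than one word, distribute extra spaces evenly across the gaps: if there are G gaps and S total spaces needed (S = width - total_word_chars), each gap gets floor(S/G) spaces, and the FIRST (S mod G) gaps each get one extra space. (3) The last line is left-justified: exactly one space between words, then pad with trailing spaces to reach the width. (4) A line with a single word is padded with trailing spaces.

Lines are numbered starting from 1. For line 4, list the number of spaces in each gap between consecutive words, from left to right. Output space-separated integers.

Answer: 4 3

Derivation:
Line 1: ['spoon', 'leaf', 'wilderness'] (min_width=21, slack=0)
Line 2: ['table', 'storm', 'bean', 'time'] (min_width=21, slack=0)
Line 3: ['cold', 'cherry', 'hard'] (min_width=16, slack=5)
Line 4: ['system', 'soft', 'been'] (min_width=16, slack=5)
Line 5: ['architect', 'fruit', 'owl', 'a'] (min_width=21, slack=0)
Line 6: ['system', 'old', 'a', 'mineral'] (min_width=20, slack=1)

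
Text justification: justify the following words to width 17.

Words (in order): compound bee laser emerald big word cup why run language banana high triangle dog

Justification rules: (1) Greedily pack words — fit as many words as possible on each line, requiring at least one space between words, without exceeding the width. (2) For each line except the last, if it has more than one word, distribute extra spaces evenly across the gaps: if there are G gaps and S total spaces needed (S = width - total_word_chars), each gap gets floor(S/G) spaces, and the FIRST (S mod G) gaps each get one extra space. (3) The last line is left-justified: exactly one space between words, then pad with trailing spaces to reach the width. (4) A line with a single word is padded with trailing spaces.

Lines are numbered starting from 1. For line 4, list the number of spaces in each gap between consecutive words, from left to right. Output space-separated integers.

Line 1: ['compound', 'bee'] (min_width=12, slack=5)
Line 2: ['laser', 'emerald', 'big'] (min_width=17, slack=0)
Line 3: ['word', 'cup', 'why', 'run'] (min_width=16, slack=1)
Line 4: ['language', 'banana'] (min_width=15, slack=2)
Line 5: ['high', 'triangle', 'dog'] (min_width=17, slack=0)

Answer: 3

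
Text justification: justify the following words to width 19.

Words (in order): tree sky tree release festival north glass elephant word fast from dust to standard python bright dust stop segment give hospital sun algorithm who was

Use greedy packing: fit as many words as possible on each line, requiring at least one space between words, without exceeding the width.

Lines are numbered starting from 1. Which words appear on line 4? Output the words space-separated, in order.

Line 1: ['tree', 'sky', 'tree'] (min_width=13, slack=6)
Line 2: ['release', 'festival'] (min_width=16, slack=3)
Line 3: ['north', 'glass'] (min_width=11, slack=8)
Line 4: ['elephant', 'word', 'fast'] (min_width=18, slack=1)
Line 5: ['from', 'dust', 'to'] (min_width=12, slack=7)
Line 6: ['standard', 'python'] (min_width=15, slack=4)
Line 7: ['bright', 'dust', 'stop'] (min_width=16, slack=3)
Line 8: ['segment', 'give'] (min_width=12, slack=7)
Line 9: ['hospital', 'sun'] (min_width=12, slack=7)
Line 10: ['algorithm', 'who', 'was'] (min_width=17, slack=2)

Answer: elephant word fast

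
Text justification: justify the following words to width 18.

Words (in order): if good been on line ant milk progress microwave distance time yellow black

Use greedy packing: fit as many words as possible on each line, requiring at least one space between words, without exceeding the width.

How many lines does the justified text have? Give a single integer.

Line 1: ['if', 'good', 'been', 'on'] (min_width=15, slack=3)
Line 2: ['line', 'ant', 'milk'] (min_width=13, slack=5)
Line 3: ['progress', 'microwave'] (min_width=18, slack=0)
Line 4: ['distance', 'time'] (min_width=13, slack=5)
Line 5: ['yellow', 'black'] (min_width=12, slack=6)
Total lines: 5

Answer: 5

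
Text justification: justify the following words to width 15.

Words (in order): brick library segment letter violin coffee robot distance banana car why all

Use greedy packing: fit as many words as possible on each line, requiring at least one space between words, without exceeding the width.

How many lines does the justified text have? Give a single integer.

Answer: 6

Derivation:
Line 1: ['brick', 'library'] (min_width=13, slack=2)
Line 2: ['segment', 'letter'] (min_width=14, slack=1)
Line 3: ['violin', 'coffee'] (min_width=13, slack=2)
Line 4: ['robot', 'distance'] (min_width=14, slack=1)
Line 5: ['banana', 'car', 'why'] (min_width=14, slack=1)
Line 6: ['all'] (min_width=3, slack=12)
Total lines: 6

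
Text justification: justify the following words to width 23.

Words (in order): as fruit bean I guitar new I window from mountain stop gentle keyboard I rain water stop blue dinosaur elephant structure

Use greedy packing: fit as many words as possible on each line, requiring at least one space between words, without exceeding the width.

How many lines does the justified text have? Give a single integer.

Line 1: ['as', 'fruit', 'bean', 'I', 'guitar'] (min_width=22, slack=1)
Line 2: ['new', 'I', 'window', 'from'] (min_width=17, slack=6)
Line 3: ['mountain', 'stop', 'gentle'] (min_width=20, slack=3)
Line 4: ['keyboard', 'I', 'rain', 'water'] (min_width=21, slack=2)
Line 5: ['stop', 'blue', 'dinosaur'] (min_width=18, slack=5)
Line 6: ['elephant', 'structure'] (min_width=18, slack=5)
Total lines: 6

Answer: 6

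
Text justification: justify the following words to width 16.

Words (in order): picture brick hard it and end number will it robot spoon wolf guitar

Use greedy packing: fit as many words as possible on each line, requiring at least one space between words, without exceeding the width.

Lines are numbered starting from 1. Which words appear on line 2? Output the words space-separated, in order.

Answer: hard it and end

Derivation:
Line 1: ['picture', 'brick'] (min_width=13, slack=3)
Line 2: ['hard', 'it', 'and', 'end'] (min_width=15, slack=1)
Line 3: ['number', 'will', 'it'] (min_width=14, slack=2)
Line 4: ['robot', 'spoon', 'wolf'] (min_width=16, slack=0)
Line 5: ['guitar'] (min_width=6, slack=10)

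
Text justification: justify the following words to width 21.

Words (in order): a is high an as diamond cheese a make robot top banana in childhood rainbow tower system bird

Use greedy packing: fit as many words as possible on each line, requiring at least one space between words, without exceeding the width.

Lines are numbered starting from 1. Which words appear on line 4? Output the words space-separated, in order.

Answer: childhood rainbow

Derivation:
Line 1: ['a', 'is', 'high', 'an', 'as'] (min_width=15, slack=6)
Line 2: ['diamond', 'cheese', 'a', 'make'] (min_width=21, slack=0)
Line 3: ['robot', 'top', 'banana', 'in'] (min_width=19, slack=2)
Line 4: ['childhood', 'rainbow'] (min_width=17, slack=4)
Line 5: ['tower', 'system', 'bird'] (min_width=17, slack=4)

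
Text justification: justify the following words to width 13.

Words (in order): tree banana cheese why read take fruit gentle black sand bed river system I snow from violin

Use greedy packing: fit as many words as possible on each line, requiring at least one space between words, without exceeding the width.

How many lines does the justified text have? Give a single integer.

Answer: 8

Derivation:
Line 1: ['tree', 'banana'] (min_width=11, slack=2)
Line 2: ['cheese', 'why'] (min_width=10, slack=3)
Line 3: ['read', 'take'] (min_width=9, slack=4)
Line 4: ['fruit', 'gentle'] (min_width=12, slack=1)
Line 5: ['black', 'sand'] (min_width=10, slack=3)
Line 6: ['bed', 'river'] (min_width=9, slack=4)
Line 7: ['system', 'I', 'snow'] (min_width=13, slack=0)
Line 8: ['from', 'violin'] (min_width=11, slack=2)
Total lines: 8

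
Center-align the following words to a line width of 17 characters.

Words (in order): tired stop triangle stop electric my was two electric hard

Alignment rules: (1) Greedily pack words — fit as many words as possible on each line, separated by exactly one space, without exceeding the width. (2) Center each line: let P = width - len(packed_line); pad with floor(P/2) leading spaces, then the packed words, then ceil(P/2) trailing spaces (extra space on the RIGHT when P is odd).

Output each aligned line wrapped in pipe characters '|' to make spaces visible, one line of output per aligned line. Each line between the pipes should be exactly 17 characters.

Answer: |   tired stop    |
|  triangle stop  |
| electric my was |
|two electric hard|

Derivation:
Line 1: ['tired', 'stop'] (min_width=10, slack=7)
Line 2: ['triangle', 'stop'] (min_width=13, slack=4)
Line 3: ['electric', 'my', 'was'] (min_width=15, slack=2)
Line 4: ['two', 'electric', 'hard'] (min_width=17, slack=0)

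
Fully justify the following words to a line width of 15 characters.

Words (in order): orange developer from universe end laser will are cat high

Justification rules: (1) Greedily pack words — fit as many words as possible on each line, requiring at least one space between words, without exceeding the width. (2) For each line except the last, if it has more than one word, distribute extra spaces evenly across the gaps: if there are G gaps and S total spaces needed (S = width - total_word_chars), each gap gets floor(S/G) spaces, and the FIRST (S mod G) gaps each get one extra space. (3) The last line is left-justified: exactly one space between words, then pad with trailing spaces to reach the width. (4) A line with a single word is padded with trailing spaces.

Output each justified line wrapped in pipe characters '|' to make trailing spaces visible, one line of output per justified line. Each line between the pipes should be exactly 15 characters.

Line 1: ['orange'] (min_width=6, slack=9)
Line 2: ['developer', 'from'] (min_width=14, slack=1)
Line 3: ['universe', 'end'] (min_width=12, slack=3)
Line 4: ['laser', 'will', 'are'] (min_width=14, slack=1)
Line 5: ['cat', 'high'] (min_width=8, slack=7)

Answer: |orange         |
|developer  from|
|universe    end|
|laser  will are|
|cat high       |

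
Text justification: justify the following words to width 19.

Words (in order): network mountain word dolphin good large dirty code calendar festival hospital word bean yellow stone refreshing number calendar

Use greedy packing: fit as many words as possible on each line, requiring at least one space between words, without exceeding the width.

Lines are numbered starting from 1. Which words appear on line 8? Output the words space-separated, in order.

Answer: calendar

Derivation:
Line 1: ['network', 'mountain'] (min_width=16, slack=3)
Line 2: ['word', 'dolphin', 'good'] (min_width=17, slack=2)
Line 3: ['large', 'dirty', 'code'] (min_width=16, slack=3)
Line 4: ['calendar', 'festival'] (min_width=17, slack=2)
Line 5: ['hospital', 'word', 'bean'] (min_width=18, slack=1)
Line 6: ['yellow', 'stone'] (min_width=12, slack=7)
Line 7: ['refreshing', 'number'] (min_width=17, slack=2)
Line 8: ['calendar'] (min_width=8, slack=11)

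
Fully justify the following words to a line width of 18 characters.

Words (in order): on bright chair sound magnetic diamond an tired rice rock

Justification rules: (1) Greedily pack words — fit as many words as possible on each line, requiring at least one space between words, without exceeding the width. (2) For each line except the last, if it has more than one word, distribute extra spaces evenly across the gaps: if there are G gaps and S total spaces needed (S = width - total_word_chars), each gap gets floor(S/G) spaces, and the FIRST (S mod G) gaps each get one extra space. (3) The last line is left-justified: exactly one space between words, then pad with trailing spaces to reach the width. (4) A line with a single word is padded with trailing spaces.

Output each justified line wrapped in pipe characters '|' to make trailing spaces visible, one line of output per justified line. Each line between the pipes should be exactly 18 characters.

Answer: |on   bright  chair|
|sound     magnetic|
|diamond  an  tired|
|rice rock         |

Derivation:
Line 1: ['on', 'bright', 'chair'] (min_width=15, slack=3)
Line 2: ['sound', 'magnetic'] (min_width=14, slack=4)
Line 3: ['diamond', 'an', 'tired'] (min_width=16, slack=2)
Line 4: ['rice', 'rock'] (min_width=9, slack=9)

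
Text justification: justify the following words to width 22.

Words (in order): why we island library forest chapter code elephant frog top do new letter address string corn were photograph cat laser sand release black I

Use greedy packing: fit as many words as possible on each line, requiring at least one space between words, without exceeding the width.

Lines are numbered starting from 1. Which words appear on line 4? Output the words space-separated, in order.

Answer: new letter address

Derivation:
Line 1: ['why', 'we', 'island', 'library'] (min_width=21, slack=1)
Line 2: ['forest', 'chapter', 'code'] (min_width=19, slack=3)
Line 3: ['elephant', 'frog', 'top', 'do'] (min_width=20, slack=2)
Line 4: ['new', 'letter', 'address'] (min_width=18, slack=4)
Line 5: ['string', 'corn', 'were'] (min_width=16, slack=6)
Line 6: ['photograph', 'cat', 'laser'] (min_width=20, slack=2)
Line 7: ['sand', 'release', 'black', 'I'] (min_width=20, slack=2)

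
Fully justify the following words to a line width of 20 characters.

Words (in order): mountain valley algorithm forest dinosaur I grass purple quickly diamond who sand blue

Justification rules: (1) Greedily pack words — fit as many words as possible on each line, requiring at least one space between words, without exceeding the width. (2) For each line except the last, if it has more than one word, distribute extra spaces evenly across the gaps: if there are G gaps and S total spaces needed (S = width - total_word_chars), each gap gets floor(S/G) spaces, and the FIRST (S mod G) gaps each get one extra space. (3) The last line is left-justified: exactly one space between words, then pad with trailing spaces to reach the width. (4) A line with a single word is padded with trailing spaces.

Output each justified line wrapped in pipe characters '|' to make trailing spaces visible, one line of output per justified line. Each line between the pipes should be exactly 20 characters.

Line 1: ['mountain', 'valley'] (min_width=15, slack=5)
Line 2: ['algorithm', 'forest'] (min_width=16, slack=4)
Line 3: ['dinosaur', 'I', 'grass'] (min_width=16, slack=4)
Line 4: ['purple', 'quickly'] (min_width=14, slack=6)
Line 5: ['diamond', 'who', 'sand'] (min_width=16, slack=4)
Line 6: ['blue'] (min_width=4, slack=16)

Answer: |mountain      valley|
|algorithm     forest|
|dinosaur   I   grass|
|purple       quickly|
|diamond   who   sand|
|blue                |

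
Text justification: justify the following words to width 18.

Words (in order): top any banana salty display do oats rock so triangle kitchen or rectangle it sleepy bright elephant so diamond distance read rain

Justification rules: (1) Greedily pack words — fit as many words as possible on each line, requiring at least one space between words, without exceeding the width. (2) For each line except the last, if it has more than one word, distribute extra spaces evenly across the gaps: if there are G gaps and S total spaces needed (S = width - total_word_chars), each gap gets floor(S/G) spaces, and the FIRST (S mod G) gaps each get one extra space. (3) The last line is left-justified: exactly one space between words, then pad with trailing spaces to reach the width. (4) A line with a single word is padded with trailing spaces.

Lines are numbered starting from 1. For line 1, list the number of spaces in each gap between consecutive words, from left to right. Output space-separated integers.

Answer: 3 3

Derivation:
Line 1: ['top', 'any', 'banana'] (min_width=14, slack=4)
Line 2: ['salty', 'display', 'do'] (min_width=16, slack=2)
Line 3: ['oats', 'rock', 'so'] (min_width=12, slack=6)
Line 4: ['triangle', 'kitchen'] (min_width=16, slack=2)
Line 5: ['or', 'rectangle', 'it'] (min_width=15, slack=3)
Line 6: ['sleepy', 'bright'] (min_width=13, slack=5)
Line 7: ['elephant', 'so'] (min_width=11, slack=7)
Line 8: ['diamond', 'distance'] (min_width=16, slack=2)
Line 9: ['read', 'rain'] (min_width=9, slack=9)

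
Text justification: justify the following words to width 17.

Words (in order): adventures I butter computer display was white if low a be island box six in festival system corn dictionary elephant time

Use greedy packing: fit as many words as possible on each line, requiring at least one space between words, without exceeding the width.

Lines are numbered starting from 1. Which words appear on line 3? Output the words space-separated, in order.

Line 1: ['adventures', 'I'] (min_width=12, slack=5)
Line 2: ['butter', 'computer'] (min_width=15, slack=2)
Line 3: ['display', 'was', 'white'] (min_width=17, slack=0)
Line 4: ['if', 'low', 'a', 'be'] (min_width=11, slack=6)
Line 5: ['island', 'box', 'six', 'in'] (min_width=17, slack=0)
Line 6: ['festival', 'system'] (min_width=15, slack=2)
Line 7: ['corn', 'dictionary'] (min_width=15, slack=2)
Line 8: ['elephant', 'time'] (min_width=13, slack=4)

Answer: display was white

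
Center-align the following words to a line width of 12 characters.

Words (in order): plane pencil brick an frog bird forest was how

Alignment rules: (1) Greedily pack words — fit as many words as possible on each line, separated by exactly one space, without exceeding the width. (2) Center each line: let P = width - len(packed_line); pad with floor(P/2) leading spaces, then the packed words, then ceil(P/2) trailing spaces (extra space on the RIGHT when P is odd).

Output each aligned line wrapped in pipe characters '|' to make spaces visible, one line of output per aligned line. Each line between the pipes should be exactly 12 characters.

Answer: |plane pencil|
|  brick an  |
| frog bird  |
| forest was |
|    how     |

Derivation:
Line 1: ['plane', 'pencil'] (min_width=12, slack=0)
Line 2: ['brick', 'an'] (min_width=8, slack=4)
Line 3: ['frog', 'bird'] (min_width=9, slack=3)
Line 4: ['forest', 'was'] (min_width=10, slack=2)
Line 5: ['how'] (min_width=3, slack=9)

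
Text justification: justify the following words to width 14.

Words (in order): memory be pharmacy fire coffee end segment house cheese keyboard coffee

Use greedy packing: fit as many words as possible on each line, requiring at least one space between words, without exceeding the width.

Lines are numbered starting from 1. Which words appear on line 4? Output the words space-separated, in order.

Answer: segment house

Derivation:
Line 1: ['memory', 'be'] (min_width=9, slack=5)
Line 2: ['pharmacy', 'fire'] (min_width=13, slack=1)
Line 3: ['coffee', 'end'] (min_width=10, slack=4)
Line 4: ['segment', 'house'] (min_width=13, slack=1)
Line 5: ['cheese'] (min_width=6, slack=8)
Line 6: ['keyboard'] (min_width=8, slack=6)
Line 7: ['coffee'] (min_width=6, slack=8)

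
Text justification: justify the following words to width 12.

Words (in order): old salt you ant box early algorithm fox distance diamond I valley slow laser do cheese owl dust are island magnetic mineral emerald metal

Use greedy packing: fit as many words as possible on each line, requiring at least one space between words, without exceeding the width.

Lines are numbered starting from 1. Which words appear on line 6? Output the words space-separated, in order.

Answer: diamond I

Derivation:
Line 1: ['old', 'salt', 'you'] (min_width=12, slack=0)
Line 2: ['ant', 'box'] (min_width=7, slack=5)
Line 3: ['early'] (min_width=5, slack=7)
Line 4: ['algorithm'] (min_width=9, slack=3)
Line 5: ['fox', 'distance'] (min_width=12, slack=0)
Line 6: ['diamond', 'I'] (min_width=9, slack=3)
Line 7: ['valley', 'slow'] (min_width=11, slack=1)
Line 8: ['laser', 'do'] (min_width=8, slack=4)
Line 9: ['cheese', 'owl'] (min_width=10, slack=2)
Line 10: ['dust', 'are'] (min_width=8, slack=4)
Line 11: ['island'] (min_width=6, slack=6)
Line 12: ['magnetic'] (min_width=8, slack=4)
Line 13: ['mineral'] (min_width=7, slack=5)
Line 14: ['emerald'] (min_width=7, slack=5)
Line 15: ['metal'] (min_width=5, slack=7)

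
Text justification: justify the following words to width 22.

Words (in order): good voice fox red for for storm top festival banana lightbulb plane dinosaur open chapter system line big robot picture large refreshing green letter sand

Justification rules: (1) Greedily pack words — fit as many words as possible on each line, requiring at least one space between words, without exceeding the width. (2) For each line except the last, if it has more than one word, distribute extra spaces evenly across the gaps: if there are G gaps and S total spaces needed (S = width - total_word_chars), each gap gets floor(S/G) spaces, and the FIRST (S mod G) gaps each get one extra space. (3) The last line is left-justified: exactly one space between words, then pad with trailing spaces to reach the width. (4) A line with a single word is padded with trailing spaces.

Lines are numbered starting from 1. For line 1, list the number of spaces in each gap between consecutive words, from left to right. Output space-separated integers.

Line 1: ['good', 'voice', 'fox', 'red', 'for'] (min_width=22, slack=0)
Line 2: ['for', 'storm', 'top', 'festival'] (min_width=22, slack=0)
Line 3: ['banana', 'lightbulb', 'plane'] (min_width=22, slack=0)
Line 4: ['dinosaur', 'open', 'chapter'] (min_width=21, slack=1)
Line 5: ['system', 'line', 'big', 'robot'] (min_width=21, slack=1)
Line 6: ['picture', 'large'] (min_width=13, slack=9)
Line 7: ['refreshing', 'green'] (min_width=16, slack=6)
Line 8: ['letter', 'sand'] (min_width=11, slack=11)

Answer: 1 1 1 1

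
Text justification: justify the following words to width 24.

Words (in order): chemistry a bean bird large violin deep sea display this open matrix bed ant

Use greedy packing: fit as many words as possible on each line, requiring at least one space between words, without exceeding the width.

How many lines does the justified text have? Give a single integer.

Answer: 4

Derivation:
Line 1: ['chemistry', 'a', 'bean', 'bird'] (min_width=21, slack=3)
Line 2: ['large', 'violin', 'deep', 'sea'] (min_width=21, slack=3)
Line 3: ['display', 'this', 'open', 'matrix'] (min_width=24, slack=0)
Line 4: ['bed', 'ant'] (min_width=7, slack=17)
Total lines: 4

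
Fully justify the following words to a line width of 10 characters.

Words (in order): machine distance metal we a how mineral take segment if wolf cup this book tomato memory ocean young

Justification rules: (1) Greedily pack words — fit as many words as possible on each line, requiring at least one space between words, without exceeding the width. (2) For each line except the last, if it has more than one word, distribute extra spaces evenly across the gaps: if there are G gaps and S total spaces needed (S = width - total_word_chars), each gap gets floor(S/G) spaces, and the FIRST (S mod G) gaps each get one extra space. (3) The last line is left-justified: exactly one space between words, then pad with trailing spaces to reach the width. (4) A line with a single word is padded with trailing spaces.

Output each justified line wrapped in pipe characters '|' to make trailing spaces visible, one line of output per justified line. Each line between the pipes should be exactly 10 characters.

Answer: |machine   |
|distance  |
|metal we a|
|how       |
|mineral   |
|take      |
|segment if|
|wolf   cup|
|this  book|
|tomato    |
|memory    |
|ocean     |
|young     |

Derivation:
Line 1: ['machine'] (min_width=7, slack=3)
Line 2: ['distance'] (min_width=8, slack=2)
Line 3: ['metal', 'we', 'a'] (min_width=10, slack=0)
Line 4: ['how'] (min_width=3, slack=7)
Line 5: ['mineral'] (min_width=7, slack=3)
Line 6: ['take'] (min_width=4, slack=6)
Line 7: ['segment', 'if'] (min_width=10, slack=0)
Line 8: ['wolf', 'cup'] (min_width=8, slack=2)
Line 9: ['this', 'book'] (min_width=9, slack=1)
Line 10: ['tomato'] (min_width=6, slack=4)
Line 11: ['memory'] (min_width=6, slack=4)
Line 12: ['ocean'] (min_width=5, slack=5)
Line 13: ['young'] (min_width=5, slack=5)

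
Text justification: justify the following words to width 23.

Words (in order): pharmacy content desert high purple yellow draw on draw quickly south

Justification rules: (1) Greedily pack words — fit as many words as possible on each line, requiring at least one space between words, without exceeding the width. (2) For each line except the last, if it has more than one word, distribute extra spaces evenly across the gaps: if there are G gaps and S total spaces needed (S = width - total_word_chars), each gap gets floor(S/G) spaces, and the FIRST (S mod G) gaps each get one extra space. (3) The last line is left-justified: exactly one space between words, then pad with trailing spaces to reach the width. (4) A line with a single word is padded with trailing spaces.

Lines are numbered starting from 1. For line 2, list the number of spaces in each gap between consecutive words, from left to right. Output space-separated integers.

Line 1: ['pharmacy', 'content', 'desert'] (min_width=23, slack=0)
Line 2: ['high', 'purple', 'yellow', 'draw'] (min_width=23, slack=0)
Line 3: ['on', 'draw', 'quickly', 'south'] (min_width=21, slack=2)

Answer: 1 1 1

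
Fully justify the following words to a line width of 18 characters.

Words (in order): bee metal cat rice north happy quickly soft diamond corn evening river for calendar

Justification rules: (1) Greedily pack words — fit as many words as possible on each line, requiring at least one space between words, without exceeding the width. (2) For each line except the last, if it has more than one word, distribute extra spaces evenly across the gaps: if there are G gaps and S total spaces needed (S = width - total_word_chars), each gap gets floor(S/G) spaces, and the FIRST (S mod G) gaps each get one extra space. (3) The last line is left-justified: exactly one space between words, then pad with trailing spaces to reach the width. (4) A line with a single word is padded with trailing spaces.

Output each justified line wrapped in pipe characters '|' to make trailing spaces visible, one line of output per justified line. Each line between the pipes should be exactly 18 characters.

Answer: |bee metal cat rice|
|north        happy|
|quickly       soft|
|diamond       corn|
|evening  river for|
|calendar          |

Derivation:
Line 1: ['bee', 'metal', 'cat', 'rice'] (min_width=18, slack=0)
Line 2: ['north', 'happy'] (min_width=11, slack=7)
Line 3: ['quickly', 'soft'] (min_width=12, slack=6)
Line 4: ['diamond', 'corn'] (min_width=12, slack=6)
Line 5: ['evening', 'river', 'for'] (min_width=17, slack=1)
Line 6: ['calendar'] (min_width=8, slack=10)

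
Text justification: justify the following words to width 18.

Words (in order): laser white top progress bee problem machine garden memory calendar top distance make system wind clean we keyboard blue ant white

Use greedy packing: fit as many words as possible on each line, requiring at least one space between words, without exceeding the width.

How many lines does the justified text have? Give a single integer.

Line 1: ['laser', 'white', 'top'] (min_width=15, slack=3)
Line 2: ['progress', 'bee'] (min_width=12, slack=6)
Line 3: ['problem', 'machine'] (min_width=15, slack=3)
Line 4: ['garden', 'memory'] (min_width=13, slack=5)
Line 5: ['calendar', 'top'] (min_width=12, slack=6)
Line 6: ['distance', 'make'] (min_width=13, slack=5)
Line 7: ['system', 'wind', 'clean'] (min_width=17, slack=1)
Line 8: ['we', 'keyboard', 'blue'] (min_width=16, slack=2)
Line 9: ['ant', 'white'] (min_width=9, slack=9)
Total lines: 9

Answer: 9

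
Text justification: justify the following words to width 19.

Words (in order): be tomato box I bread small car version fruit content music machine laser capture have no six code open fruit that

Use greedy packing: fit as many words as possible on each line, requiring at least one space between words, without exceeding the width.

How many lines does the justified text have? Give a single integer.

Answer: 8

Derivation:
Line 1: ['be', 'tomato', 'box', 'I'] (min_width=15, slack=4)
Line 2: ['bread', 'small', 'car'] (min_width=15, slack=4)
Line 3: ['version', 'fruit'] (min_width=13, slack=6)
Line 4: ['content', 'music'] (min_width=13, slack=6)
Line 5: ['machine', 'laser'] (min_width=13, slack=6)
Line 6: ['capture', 'have', 'no', 'six'] (min_width=19, slack=0)
Line 7: ['code', 'open', 'fruit'] (min_width=15, slack=4)
Line 8: ['that'] (min_width=4, slack=15)
Total lines: 8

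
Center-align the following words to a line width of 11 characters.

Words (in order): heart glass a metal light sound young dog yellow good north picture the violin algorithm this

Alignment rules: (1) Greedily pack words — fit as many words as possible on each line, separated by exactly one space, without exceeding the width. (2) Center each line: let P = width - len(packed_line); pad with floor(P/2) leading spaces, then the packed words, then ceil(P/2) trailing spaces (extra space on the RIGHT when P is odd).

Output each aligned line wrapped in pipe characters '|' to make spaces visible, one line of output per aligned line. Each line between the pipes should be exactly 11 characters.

Line 1: ['heart', 'glass'] (min_width=11, slack=0)
Line 2: ['a', 'metal'] (min_width=7, slack=4)
Line 3: ['light', 'sound'] (min_width=11, slack=0)
Line 4: ['young', 'dog'] (min_width=9, slack=2)
Line 5: ['yellow', 'good'] (min_width=11, slack=0)
Line 6: ['north'] (min_width=5, slack=6)
Line 7: ['picture', 'the'] (min_width=11, slack=0)
Line 8: ['violin'] (min_width=6, slack=5)
Line 9: ['algorithm'] (min_width=9, slack=2)
Line 10: ['this'] (min_width=4, slack=7)

Answer: |heart glass|
|  a metal  |
|light sound|
| young dog |
|yellow good|
|   north   |
|picture the|
|  violin   |
| algorithm |
|   this    |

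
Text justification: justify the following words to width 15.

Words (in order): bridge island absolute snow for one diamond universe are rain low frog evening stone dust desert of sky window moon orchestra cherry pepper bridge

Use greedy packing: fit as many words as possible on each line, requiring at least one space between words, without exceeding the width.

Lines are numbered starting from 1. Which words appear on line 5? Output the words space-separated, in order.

Answer: rain low frog

Derivation:
Line 1: ['bridge', 'island'] (min_width=13, slack=2)
Line 2: ['absolute', 'snow'] (min_width=13, slack=2)
Line 3: ['for', 'one', 'diamond'] (min_width=15, slack=0)
Line 4: ['universe', 'are'] (min_width=12, slack=3)
Line 5: ['rain', 'low', 'frog'] (min_width=13, slack=2)
Line 6: ['evening', 'stone'] (min_width=13, slack=2)
Line 7: ['dust', 'desert', 'of'] (min_width=14, slack=1)
Line 8: ['sky', 'window', 'moon'] (min_width=15, slack=0)
Line 9: ['orchestra'] (min_width=9, slack=6)
Line 10: ['cherry', 'pepper'] (min_width=13, slack=2)
Line 11: ['bridge'] (min_width=6, slack=9)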